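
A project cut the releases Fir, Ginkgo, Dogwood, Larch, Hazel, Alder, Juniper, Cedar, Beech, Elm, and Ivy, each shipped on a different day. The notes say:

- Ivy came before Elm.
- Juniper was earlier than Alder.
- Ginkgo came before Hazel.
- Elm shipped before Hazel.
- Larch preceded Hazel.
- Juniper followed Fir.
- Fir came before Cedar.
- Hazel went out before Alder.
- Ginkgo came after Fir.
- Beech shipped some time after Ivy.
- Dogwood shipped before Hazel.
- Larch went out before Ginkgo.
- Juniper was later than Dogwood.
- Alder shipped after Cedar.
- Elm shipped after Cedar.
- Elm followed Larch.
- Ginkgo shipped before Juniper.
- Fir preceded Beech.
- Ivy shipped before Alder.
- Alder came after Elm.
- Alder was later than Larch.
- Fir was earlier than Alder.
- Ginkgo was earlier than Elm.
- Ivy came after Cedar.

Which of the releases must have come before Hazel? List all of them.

Directly stated before Hazel: Dogwood, Elm, Ginkgo, and Larch.
Cedar reaches Hazel via Cedar → Elm → Hazel.
Fir reaches Hazel via Fir → Ginkgo → Hazel.
Ivy reaches Hazel via Ivy → Elm → Hazel.
No chain forces Alder (or any of the others) ahead of Hazel.

Cedar, Dogwood, Elm, Fir, Ginkgo, Ivy, Larch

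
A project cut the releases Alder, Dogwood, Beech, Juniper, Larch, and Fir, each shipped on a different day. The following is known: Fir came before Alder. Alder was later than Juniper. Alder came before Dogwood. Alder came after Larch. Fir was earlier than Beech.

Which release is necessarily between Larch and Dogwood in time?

Alder

Tracing the constraints gives Larch → Alder → Dogwood, so Alder sits after Larch and before Dogwood.
No other release is forced both after Larch and before Dogwood.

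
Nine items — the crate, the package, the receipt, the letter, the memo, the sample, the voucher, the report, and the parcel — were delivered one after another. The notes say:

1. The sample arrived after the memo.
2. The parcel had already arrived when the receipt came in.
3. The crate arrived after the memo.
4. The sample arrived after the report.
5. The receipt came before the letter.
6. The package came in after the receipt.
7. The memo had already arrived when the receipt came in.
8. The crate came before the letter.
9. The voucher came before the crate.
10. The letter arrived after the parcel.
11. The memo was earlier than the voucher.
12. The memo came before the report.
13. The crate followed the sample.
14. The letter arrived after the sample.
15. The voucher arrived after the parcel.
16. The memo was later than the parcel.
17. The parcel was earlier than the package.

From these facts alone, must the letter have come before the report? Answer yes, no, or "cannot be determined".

no

Tracing the constraints gives the report → the sample → the letter, so the report must come before the letter.
That means the letter cannot be before the report.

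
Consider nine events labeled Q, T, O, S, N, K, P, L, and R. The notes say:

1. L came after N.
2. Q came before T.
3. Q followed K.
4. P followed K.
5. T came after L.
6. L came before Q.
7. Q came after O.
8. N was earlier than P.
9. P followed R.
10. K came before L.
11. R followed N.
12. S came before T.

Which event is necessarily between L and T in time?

Tracing the constraints gives L → Q → T, so Q sits after L and before T.
No other event is forced both after L and before T.

Q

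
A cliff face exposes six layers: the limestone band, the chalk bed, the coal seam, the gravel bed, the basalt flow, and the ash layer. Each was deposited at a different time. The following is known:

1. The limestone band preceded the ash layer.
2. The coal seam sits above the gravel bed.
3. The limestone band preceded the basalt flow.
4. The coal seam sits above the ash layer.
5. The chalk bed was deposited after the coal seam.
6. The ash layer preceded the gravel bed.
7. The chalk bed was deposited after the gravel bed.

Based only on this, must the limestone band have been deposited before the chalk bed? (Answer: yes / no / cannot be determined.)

Chain the constraints: the limestone band → the ash layer → the coal seam → the chalk bed. Each link is directly stated, so the limestone band comes before the chalk bed.

yes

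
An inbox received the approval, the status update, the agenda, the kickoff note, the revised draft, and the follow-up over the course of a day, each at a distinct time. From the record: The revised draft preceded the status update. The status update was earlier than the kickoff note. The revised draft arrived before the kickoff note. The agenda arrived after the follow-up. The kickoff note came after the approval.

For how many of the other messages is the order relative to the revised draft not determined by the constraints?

3

Forced after the revised draft: the kickoff note and the status update.
That leaves the agenda, the approval, and the follow-up with no forced order relative to the revised draft — 3.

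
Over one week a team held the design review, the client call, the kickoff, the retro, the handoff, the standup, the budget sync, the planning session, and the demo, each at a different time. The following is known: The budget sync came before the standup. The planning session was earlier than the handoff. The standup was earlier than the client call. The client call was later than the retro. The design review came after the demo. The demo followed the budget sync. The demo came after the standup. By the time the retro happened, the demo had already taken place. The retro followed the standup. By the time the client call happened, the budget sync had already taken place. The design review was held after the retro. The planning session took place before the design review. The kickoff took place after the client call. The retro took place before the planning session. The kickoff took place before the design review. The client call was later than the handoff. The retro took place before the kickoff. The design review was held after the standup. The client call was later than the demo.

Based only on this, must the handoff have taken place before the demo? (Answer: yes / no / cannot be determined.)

no

Tracing the constraints gives the demo → the retro → the planning session → the handoff, so the demo must come before the handoff.
That means the handoff cannot be before the demo.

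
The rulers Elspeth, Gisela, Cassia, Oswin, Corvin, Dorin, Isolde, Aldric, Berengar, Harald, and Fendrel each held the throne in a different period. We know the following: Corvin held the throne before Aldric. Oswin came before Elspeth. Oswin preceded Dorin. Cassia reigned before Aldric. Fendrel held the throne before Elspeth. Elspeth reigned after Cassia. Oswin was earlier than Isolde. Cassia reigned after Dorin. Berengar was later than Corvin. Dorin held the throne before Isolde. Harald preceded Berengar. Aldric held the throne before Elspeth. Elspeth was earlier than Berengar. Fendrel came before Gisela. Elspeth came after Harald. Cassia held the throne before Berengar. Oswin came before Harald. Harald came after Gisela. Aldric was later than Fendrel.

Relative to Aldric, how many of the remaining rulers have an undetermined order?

Forced before Aldric: Cassia, Corvin, Dorin, Fendrel, and Oswin; forced after Aldric: Berengar and Elspeth.
That leaves Gisela, Harald, and Isolde with no forced order relative to Aldric — 3.

3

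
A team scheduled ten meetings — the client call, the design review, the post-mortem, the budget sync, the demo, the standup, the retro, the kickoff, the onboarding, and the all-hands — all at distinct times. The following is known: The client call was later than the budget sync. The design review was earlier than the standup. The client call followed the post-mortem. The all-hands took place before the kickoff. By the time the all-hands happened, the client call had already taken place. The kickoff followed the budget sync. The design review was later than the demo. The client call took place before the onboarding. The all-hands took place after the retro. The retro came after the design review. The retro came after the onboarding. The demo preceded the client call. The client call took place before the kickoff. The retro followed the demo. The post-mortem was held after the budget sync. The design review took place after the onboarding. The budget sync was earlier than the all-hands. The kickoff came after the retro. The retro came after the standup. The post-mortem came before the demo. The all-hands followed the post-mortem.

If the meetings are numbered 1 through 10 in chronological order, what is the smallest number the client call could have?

The budget sync, the demo, and the post-mortem must all come before the client call — 3 forced predecessors.
Nothing else is forced ahead of the client call, so its earliest slot is position 3 + 1 = 4.

4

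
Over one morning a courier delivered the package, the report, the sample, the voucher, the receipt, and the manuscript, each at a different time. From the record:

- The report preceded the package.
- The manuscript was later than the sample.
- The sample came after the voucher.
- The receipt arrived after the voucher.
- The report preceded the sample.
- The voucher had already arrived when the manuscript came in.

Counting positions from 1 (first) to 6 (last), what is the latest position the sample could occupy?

5

The sample must come before the manuscript — 1 item forced after it.
Everything else can be placed before the sample in some valid order, so the sample can sit as late as position 6 − 1 = 5.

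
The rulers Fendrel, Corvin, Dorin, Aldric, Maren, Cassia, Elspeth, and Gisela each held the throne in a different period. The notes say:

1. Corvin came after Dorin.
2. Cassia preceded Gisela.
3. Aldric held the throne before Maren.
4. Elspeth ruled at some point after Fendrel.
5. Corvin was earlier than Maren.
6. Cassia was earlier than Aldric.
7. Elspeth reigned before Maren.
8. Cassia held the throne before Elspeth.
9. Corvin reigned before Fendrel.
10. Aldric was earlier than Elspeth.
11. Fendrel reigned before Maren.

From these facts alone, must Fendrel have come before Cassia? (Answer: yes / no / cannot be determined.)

cannot be determined

No chain of stated constraints runs from Fendrel to Cassia, and none runs from Cassia to Fendrel either.
So the relative order of Fendrel and Cassia is not fixed by the given facts.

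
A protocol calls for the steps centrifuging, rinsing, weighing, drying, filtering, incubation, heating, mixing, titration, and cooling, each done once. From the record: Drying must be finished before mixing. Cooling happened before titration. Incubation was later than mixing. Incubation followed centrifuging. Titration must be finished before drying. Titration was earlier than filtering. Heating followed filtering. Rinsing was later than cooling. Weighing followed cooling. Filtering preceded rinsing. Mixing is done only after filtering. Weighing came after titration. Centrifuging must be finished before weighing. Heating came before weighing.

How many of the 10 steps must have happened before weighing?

5

Directly stated before weighing: centrifuging, cooling, heating, and titration.
Filtering reaches weighing via filtering → heating → weighing.
No chain forces rinsing (or any of the others) ahead of weighing.
That's centrifuging, cooling, filtering, heating, and titration — 5 in all.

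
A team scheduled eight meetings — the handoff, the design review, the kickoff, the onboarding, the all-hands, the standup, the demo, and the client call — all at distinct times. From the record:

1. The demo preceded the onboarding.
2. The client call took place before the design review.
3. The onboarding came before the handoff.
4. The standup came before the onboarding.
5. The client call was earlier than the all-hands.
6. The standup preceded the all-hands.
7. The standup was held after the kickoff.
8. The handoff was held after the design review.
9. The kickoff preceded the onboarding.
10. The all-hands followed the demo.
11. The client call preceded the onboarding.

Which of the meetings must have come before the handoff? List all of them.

the client call, the demo, the design review, the kickoff, the onboarding, the standup

Directly stated before the handoff: the design review and the onboarding.
The client call reaches the handoff via the client call → the design review → the handoff.
The demo reaches the handoff via the demo → the onboarding → the handoff.
The kickoff reaches the handoff via the kickoff → the onboarding → the handoff.
Likewise the standup reaches the handoff by chaining the stated constraints.
No chain forces the all-hands ahead of the handoff.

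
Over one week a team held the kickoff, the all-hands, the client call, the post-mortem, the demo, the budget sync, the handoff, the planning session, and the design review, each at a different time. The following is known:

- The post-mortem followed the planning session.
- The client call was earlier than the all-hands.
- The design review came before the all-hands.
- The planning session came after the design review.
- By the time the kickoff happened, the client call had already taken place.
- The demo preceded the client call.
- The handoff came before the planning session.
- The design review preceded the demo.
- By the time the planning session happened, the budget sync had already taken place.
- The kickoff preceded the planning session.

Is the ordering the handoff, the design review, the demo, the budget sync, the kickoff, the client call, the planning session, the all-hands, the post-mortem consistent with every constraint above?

The constraints require the client call before the kickoff, but in the proposed sequence the kickoff appears ahead of the client call. That one violation is enough.

no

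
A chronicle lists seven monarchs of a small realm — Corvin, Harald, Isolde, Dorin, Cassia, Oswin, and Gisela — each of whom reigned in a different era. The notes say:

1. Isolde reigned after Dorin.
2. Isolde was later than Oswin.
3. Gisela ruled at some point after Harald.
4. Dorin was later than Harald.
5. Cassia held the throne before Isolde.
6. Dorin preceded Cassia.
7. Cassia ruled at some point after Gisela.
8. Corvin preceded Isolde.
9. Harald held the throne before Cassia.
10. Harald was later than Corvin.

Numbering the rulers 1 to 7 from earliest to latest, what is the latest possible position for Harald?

3

Harald must come before Cassia, Dorin, Gisela, and Isolde — 4 rulers forced after them.
Everything else can be placed before Harald in some valid order, so Harald can sit as late as position 7 − 4 = 3.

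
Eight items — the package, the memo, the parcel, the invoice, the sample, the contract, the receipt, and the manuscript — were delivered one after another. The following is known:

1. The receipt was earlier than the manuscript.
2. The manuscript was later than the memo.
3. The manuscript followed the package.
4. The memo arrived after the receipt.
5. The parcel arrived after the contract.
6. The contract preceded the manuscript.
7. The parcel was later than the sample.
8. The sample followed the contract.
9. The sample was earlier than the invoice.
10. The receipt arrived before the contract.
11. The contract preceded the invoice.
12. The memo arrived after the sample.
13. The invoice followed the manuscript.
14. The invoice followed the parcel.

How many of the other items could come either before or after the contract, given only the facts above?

Forced before the contract: the receipt; forced after the contract: the invoice, the manuscript, the memo, the parcel, and the sample.
That leaves the package with no forced order relative to the contract — 1.

1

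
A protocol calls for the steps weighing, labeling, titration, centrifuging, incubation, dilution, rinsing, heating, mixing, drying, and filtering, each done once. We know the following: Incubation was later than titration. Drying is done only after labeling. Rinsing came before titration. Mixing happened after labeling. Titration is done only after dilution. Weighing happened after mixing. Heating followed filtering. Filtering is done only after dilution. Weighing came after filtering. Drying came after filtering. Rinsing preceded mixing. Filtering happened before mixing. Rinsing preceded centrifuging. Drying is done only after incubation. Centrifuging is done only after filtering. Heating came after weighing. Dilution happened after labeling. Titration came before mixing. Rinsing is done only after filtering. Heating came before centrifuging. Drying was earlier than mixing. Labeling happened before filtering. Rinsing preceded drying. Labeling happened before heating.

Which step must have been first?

labeling

Labeling has a chain of constraints placing it before every other step, so labeling must be first.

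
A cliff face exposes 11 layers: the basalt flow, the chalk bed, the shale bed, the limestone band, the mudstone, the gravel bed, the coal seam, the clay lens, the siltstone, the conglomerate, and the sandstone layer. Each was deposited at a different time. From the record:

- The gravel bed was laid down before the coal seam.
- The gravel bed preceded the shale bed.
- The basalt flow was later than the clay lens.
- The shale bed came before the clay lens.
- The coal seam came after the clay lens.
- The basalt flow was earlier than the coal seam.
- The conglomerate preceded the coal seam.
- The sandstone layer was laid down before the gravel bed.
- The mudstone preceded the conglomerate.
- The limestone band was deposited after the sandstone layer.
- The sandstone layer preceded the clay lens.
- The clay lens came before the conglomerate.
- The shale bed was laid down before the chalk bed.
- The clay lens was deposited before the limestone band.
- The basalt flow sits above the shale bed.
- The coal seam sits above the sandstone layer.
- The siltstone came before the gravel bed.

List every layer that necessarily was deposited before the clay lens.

Directly stated before the clay lens: the sandstone layer and the shale bed.
The gravel bed reaches the clay lens via the gravel bed → the shale bed → the clay lens.
The siltstone reaches the clay lens via the siltstone → the gravel bed → the shale bed → the clay lens.
No chain forces the coal seam (or any of the others) ahead of the clay lens.

the gravel bed, the sandstone layer, the shale bed, the siltstone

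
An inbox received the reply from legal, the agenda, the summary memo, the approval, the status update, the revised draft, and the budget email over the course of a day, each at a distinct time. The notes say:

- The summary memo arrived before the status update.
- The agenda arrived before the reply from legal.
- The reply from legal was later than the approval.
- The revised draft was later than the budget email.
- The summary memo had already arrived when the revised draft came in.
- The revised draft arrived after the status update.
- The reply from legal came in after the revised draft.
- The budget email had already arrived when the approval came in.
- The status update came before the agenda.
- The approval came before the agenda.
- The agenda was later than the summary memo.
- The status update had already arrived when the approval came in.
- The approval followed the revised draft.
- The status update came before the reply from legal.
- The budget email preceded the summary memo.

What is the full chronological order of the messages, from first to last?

the budget email, the summary memo, the status update, the revised draft, the approval, the agenda, the reply from legal

The constraints fix every adjacent pair, so only one ordering works:
the budget email → the summary memo → the status update → the revised draft → the approval → the agenda → the reply from legal.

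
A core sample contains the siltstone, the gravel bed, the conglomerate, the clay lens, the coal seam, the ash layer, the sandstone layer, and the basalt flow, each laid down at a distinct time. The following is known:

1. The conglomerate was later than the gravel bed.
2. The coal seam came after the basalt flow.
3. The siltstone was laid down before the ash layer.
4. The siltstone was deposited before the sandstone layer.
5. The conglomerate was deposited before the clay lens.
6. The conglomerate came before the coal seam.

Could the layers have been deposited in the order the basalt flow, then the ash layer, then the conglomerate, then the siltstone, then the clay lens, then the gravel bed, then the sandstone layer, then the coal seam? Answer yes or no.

no

The constraints require the gravel bed before the conglomerate, but in the proposed sequence the conglomerate appears ahead of the gravel bed. That one violation is enough.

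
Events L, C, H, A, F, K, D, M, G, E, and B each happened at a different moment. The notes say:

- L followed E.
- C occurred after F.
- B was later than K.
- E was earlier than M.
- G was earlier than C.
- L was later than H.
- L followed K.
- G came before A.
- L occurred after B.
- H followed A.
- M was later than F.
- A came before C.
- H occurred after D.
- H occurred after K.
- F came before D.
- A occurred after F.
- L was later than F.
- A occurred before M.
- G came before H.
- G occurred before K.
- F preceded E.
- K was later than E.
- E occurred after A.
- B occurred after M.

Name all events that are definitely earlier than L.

Directly stated before L: B, E, F, H, and K.
A reaches L via A → H → L.
D reaches L via D → H → L.
G reaches L via G → H → L.
Likewise M reaches L by chaining the stated constraints.
No chain forces C ahead of L.

A, B, D, E, F, G, H, K, M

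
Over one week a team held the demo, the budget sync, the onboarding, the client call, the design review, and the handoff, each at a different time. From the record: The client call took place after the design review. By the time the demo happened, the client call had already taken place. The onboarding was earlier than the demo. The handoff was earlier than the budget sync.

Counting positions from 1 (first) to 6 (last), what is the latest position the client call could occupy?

The client call must come before the demo — 1 meeting forced after it.
Everything else can be placed before the client call in some valid order, so the client call can sit as late as position 6 − 1 = 5.

5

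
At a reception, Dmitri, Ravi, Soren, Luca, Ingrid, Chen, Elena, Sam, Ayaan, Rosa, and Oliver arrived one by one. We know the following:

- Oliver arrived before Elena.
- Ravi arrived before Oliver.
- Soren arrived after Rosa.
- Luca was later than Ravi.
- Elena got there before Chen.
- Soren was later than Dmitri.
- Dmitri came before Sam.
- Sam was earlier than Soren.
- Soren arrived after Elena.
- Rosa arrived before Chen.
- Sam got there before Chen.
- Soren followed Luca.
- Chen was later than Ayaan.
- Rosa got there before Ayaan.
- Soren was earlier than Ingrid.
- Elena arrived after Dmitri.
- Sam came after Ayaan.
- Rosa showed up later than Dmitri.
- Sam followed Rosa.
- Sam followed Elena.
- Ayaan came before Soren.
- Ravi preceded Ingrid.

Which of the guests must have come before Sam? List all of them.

Directly stated before Sam: Ayaan, Dmitri, Elena, and Rosa.
Oliver reaches Sam via Oliver → Elena → Sam.
Ravi reaches Sam via Ravi → Oliver → Elena → Sam.
No chain forces Chen (or any of the others) ahead of Sam.

Ayaan, Dmitri, Elena, Oliver, Ravi, Rosa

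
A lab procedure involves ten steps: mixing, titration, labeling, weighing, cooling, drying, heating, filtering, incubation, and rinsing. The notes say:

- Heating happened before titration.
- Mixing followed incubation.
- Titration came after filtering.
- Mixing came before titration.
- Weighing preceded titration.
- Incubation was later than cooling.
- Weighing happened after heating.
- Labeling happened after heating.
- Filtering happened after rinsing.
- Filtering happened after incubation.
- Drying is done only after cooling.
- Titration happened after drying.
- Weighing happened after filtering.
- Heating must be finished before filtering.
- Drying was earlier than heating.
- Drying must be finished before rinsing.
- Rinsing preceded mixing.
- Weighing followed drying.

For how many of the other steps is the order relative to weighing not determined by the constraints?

Forced before weighing: cooling, drying, filtering, heating, incubation, and rinsing; forced after weighing: titration.
That leaves labeling and mixing with no forced order relative to weighing — 2.

2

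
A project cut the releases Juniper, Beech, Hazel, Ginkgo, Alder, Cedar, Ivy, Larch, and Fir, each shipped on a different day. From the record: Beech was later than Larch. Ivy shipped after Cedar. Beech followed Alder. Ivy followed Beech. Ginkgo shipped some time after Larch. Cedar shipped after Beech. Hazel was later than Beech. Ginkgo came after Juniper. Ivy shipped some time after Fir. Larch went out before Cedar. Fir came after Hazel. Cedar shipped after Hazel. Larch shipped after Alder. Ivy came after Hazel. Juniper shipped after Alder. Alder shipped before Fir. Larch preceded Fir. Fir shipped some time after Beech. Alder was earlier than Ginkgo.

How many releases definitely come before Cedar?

Directly stated before Cedar: Beech, Hazel, and Larch.
Alder reaches Cedar via Alder → Beech → Cedar.
That's Alder, Beech, Hazel, and Larch — 4 in all.

4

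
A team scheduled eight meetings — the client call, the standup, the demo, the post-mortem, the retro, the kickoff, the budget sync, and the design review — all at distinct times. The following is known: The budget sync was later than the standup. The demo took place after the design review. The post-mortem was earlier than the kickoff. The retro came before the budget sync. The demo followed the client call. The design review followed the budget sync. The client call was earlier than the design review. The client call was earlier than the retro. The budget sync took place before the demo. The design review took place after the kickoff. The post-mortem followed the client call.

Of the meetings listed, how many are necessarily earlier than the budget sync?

Directly stated before the budget sync: the retro and the standup.
The client call reaches the budget sync via the client call → the retro → the budget sync.
That's the client call, the retro, and the standup — 3 in all.

3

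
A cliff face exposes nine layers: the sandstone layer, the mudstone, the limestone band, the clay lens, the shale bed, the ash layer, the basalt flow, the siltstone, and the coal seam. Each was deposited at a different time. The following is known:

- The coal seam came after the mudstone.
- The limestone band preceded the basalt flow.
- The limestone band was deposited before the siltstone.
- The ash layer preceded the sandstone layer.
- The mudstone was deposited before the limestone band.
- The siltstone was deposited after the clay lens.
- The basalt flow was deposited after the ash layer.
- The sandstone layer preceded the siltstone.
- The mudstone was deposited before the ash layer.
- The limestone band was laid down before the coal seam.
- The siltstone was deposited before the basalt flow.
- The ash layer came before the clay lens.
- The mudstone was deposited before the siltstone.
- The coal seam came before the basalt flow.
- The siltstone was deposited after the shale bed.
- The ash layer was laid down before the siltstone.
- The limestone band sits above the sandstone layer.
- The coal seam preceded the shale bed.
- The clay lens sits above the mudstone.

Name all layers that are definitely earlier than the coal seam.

the ash layer, the limestone band, the mudstone, the sandstone layer

Directly stated before the coal seam: the limestone band and the mudstone.
The ash layer reaches the coal seam via the ash layer → the sandstone layer → the limestone band → the coal seam.
The sandstone layer reaches the coal seam via the sandstone layer → the limestone band → the coal seam.
No chain forces the clay lens (or any of the others) ahead of the coal seam.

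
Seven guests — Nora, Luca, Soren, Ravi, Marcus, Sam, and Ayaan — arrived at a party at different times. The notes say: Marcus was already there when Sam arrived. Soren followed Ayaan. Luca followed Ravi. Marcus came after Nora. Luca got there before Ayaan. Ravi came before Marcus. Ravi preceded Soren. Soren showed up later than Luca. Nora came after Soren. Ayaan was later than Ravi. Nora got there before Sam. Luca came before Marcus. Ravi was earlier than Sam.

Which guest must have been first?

Ravi

Ravi has a chain of constraints placing them before every other guest, so Ravi must be first.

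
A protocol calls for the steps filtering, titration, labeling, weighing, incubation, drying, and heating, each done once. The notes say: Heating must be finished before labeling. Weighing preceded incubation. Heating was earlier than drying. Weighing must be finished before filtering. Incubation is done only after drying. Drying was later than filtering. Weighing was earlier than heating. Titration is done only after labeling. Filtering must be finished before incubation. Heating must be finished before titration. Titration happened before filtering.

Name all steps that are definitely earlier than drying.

Directly stated before drying: filtering and heating.
Labeling reaches drying via labeling → titration → filtering → drying.
Titration reaches drying via titration → filtering → drying.
Weighing reaches drying via weighing → heating → drying.

filtering, heating, labeling, titration, weighing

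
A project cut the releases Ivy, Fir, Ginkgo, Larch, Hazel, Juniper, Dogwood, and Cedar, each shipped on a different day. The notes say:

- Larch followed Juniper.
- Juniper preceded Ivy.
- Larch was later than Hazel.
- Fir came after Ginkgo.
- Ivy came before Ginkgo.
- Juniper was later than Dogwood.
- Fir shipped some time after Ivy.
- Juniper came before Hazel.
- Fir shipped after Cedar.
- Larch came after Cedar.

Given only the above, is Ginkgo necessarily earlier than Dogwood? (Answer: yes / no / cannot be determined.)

no

Tracing the constraints gives Dogwood → Juniper → Ivy → Ginkgo, so Dogwood must come before Ginkgo.
That means Ginkgo cannot be before Dogwood.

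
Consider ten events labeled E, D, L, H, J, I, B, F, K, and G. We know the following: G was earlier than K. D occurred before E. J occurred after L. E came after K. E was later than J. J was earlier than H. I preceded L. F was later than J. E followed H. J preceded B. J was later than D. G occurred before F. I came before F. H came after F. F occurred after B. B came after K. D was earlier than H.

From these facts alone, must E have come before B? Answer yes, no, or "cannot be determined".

Tracing the constraints gives B → F → H → E, so B must come before E.
That means E cannot be before B.

no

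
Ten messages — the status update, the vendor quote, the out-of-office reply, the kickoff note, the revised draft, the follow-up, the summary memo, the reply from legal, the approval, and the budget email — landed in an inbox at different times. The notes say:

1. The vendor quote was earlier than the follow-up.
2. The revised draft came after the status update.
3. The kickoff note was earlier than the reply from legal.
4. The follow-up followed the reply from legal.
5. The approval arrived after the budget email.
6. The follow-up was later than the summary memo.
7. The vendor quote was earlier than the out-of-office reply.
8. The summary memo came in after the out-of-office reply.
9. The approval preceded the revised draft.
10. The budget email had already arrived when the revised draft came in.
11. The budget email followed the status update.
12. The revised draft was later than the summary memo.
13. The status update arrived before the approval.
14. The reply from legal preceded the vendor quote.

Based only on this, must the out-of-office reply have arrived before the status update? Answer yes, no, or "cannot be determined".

cannot be determined

No chain of stated constraints runs from the out-of-office reply to the status update, and none runs from the status update to the out-of-office reply either.
So the relative order of the out-of-office reply and the status update is not fixed by the given facts.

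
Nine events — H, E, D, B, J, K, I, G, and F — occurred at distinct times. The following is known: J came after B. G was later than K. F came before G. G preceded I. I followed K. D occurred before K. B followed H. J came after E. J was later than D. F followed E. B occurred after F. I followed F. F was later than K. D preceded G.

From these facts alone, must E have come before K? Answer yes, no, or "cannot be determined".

No chain of stated constraints runs from E to K, and none runs from K to E either.
So the relative order of E and K is not fixed by the given facts.

cannot be determined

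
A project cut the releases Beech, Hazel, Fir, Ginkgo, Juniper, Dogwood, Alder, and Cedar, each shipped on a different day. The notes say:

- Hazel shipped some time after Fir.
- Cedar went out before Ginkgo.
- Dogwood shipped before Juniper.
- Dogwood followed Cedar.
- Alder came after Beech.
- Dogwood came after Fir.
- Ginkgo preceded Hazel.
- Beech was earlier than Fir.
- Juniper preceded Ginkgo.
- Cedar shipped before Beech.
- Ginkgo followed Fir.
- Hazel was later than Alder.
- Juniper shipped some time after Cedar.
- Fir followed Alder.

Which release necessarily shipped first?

Cedar

Cedar has a chain of constraints placing it before every other release, so Cedar must be first.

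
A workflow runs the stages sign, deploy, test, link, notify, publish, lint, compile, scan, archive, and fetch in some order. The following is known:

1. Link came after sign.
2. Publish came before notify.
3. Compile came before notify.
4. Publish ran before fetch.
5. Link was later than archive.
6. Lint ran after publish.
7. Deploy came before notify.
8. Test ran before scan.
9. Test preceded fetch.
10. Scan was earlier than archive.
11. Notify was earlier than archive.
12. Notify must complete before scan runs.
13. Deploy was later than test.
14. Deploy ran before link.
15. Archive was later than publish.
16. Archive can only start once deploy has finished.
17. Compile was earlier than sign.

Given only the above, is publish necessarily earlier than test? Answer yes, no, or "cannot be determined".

No chain of stated constraints runs from publish to test, and none runs from test to publish either.
So the relative order of publish and test is not fixed by the given facts.

cannot be determined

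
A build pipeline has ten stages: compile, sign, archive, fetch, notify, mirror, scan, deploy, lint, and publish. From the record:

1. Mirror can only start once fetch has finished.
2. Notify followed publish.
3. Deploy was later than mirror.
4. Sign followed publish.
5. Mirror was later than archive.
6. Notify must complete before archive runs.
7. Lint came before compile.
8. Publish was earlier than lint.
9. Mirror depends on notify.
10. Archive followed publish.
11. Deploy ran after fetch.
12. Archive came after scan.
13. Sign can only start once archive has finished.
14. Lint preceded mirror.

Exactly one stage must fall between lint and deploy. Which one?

mirror

Tracing the constraints gives lint → mirror → deploy, so mirror sits after lint and before deploy.
No other stage is forced both after lint and before deploy.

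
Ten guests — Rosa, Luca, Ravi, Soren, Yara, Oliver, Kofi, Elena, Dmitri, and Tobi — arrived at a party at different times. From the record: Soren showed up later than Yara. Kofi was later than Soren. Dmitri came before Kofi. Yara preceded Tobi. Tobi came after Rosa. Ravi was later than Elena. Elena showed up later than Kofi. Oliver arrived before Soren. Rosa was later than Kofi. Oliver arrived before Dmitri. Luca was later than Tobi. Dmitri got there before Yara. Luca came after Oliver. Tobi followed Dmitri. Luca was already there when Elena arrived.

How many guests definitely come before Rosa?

Directly stated before Rosa: Kofi.
Dmitri reaches Rosa via Dmitri → Kofi → Rosa.
Oliver reaches Rosa via Oliver → Soren → Kofi → Rosa.
Soren reaches Rosa via Soren → Kofi → Rosa.
Likewise Yara reaches Rosa by chaining the stated constraints.
No chain forces Ravi (or any of the others) ahead of Rosa.
That's Dmitri, Kofi, Oliver, Soren, and Yara — 5 in all.

5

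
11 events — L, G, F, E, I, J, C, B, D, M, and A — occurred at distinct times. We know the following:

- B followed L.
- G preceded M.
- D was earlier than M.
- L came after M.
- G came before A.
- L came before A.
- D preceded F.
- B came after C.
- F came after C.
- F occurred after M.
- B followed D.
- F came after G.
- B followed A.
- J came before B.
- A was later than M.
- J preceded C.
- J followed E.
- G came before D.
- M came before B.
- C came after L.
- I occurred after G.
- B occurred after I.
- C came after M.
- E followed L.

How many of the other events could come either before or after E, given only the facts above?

2

Forced before E: D, G, L, and M; forced after E: B, C, F, and J.
That leaves A and I with no forced order relative to E — 2.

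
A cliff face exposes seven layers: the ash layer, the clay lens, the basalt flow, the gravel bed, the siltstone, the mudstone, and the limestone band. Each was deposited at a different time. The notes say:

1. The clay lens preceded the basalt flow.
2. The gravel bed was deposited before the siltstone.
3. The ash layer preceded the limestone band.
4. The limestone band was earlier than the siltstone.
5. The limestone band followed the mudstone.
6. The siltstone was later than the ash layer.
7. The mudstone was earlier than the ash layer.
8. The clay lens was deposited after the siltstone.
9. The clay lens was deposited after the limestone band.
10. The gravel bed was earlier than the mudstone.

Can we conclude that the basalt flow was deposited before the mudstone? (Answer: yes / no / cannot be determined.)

no

Tracing the constraints gives the mudstone → the limestone band → the clay lens → the basalt flow, so the mudstone must come before the basalt flow.
That means the basalt flow cannot be before the mudstone.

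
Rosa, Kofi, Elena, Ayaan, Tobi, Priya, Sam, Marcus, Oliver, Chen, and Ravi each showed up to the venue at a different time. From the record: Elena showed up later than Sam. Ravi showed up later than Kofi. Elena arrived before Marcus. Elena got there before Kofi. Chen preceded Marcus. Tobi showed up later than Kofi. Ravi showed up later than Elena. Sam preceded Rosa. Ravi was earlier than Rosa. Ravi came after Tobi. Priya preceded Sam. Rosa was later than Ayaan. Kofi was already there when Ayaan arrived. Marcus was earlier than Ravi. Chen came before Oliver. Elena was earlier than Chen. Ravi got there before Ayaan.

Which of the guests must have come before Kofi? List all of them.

Elena, Priya, Sam

Directly stated before Kofi: Elena.
Priya reaches Kofi via Priya → Sam → Elena → Kofi.
Sam reaches Kofi via Sam → Elena → Kofi.
No chain forces Tobi (or any of the others) ahead of Kofi.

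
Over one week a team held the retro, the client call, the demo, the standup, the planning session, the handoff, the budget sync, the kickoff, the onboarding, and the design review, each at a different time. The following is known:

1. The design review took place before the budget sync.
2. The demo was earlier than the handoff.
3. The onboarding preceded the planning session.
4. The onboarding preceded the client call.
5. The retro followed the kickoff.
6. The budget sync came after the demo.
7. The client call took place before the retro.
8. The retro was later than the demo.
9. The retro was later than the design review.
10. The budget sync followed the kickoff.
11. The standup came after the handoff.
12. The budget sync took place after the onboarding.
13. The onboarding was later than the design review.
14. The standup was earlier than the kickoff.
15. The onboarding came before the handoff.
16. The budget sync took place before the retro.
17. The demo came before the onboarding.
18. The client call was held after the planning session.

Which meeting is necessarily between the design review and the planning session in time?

the onboarding

Tracing the constraints gives the design review → the onboarding → the planning session, so the onboarding sits after the design review and before the planning session.
No other meeting is forced both after the design review and before the planning session.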